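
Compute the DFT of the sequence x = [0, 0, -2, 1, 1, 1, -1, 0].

X[k] = Σ(n=0 to 7) x[n] · ω_8^(nk)
where ω_8 = e^(-2πi/8)

Computing each X[k]:
X[0] = 0
X[1] = -2.4142+1.0000i
X[2] = 4
X[3] = 0.4142-1.0000i
X[4] = -4
X[5] = 0.4142+1.0000i
X[6] = 4
X[7] = -2.4142-1.0000i

X = [0, -2.4142+1.0000i, 4, 0.4142-1.0000i, -4, 0.4142+1.0000i, 4, -2.4142-1.0000i]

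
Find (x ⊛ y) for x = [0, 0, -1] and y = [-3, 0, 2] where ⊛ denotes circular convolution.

(x ⊛ y)[n] = Σ(m=0 to 2) x[m] · y[(n-m) mod 3]

Computing each output sample:
(x ⊛ y)[0] = 0
(x ⊛ y)[1] = -2
(x ⊛ y)[2] = 3

x ⊛ y = [0, -2, 3]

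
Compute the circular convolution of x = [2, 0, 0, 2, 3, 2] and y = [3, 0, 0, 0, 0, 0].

(x ⊛ y)[n] = Σ(m=0 to 5) x[m] · y[(n-m) mod 6]

Computing each output sample:
(x ⊛ y)[0] = 6
(x ⊛ y)[1] = 0
(x ⊛ y)[2] = 0
(x ⊛ y)[3] = 6
(x ⊛ y)[4] = 9
(x ⊛ y)[5] = 6

x ⊛ y = [6, 0, 0, 6, 9, 6]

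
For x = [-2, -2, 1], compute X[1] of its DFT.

X[1] = Σ(n=0 to 2) x[n] · ω_3^(1n) where ω_3 = e^(-2πi/3)
= (-2)·ω_3^0 + (-2)·ω_3^1 + (1)·ω_3^2

X[1] = -1.5000+2.5981i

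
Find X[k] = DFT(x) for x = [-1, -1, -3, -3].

X[k] = Σ(n=0 to 3) x[n] · ω_4^(nk)
where ω_4 = e^(-2πi/4)

Computing each X[k]:
X[0] = -8
X[1] = 2-2i
X[2] = 0
X[3] = 2+2i

X = [-8, 2-2i, 0, 2+2i]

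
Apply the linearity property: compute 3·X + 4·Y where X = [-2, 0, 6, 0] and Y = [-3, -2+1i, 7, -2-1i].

By linearity: DFT(3x + 4y) = 3·DFT(x) + 4·DFT(y)
= 3·[-2, 0, 6, 0] + 4·[-3, -2+1i, 7, -2-1i]

Computing element-wise:
Z[0] = 3·(-2) + 4·(-3) = -18
Z[1] = 3·(0) + 4·(-2+1i) = -8+4i
Z[2] = 3·(6) + 4·(7) = 46
Z[3] = 3·(0) + 4·(-2-1i) = -8-4i

DFT(3x + 4y) = 3·X + 4·Y = [-18, -8+4i, 46, -8-4i]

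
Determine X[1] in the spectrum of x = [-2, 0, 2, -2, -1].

X[1] = Σ(n=0 to 4) x[n] · ω_5^(1n) where ω_5 = e^(-2πi/5)
= (-2)·ω_5^0 + (0)·ω_5^1 + (2)·ω_5^2 + (-2)·ω_5^3 + (-1)·ω_5^4

X[1] = -2.3090-3.3022i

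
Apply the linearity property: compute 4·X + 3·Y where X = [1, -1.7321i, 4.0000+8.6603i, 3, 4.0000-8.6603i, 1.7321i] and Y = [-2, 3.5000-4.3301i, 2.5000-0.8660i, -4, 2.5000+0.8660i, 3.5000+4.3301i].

By linearity: DFT(4x + 3y) = 4·DFT(x) + 3·DFT(y)
= 4·[1, -1.7321i, 4.0000+8.6603i, 3, 4.0000-8.6603i, 1.7321i] + 3·[-2, 3.5000-4.3301i, 2.5000-0.8660i, -4, 2.5000+0.8660i, 3.5000+4.3301i]

Computing element-wise:
Z[0] = 4·(1) + 3·(-2) = -2
Z[1] = 4·(-1.7321i) + 3·(3.5000-4.3301i) = 10.5000-19.9187i
Z[2] = 4·(4.0000+8.6603i) + 3·(2.5000-0.8660i) = 23.5000+32.0432i
Z[3] = 4·(3) + 3·(-4) = 0
Z[4] = 4·(4.0000-8.6603i) + 3·(2.5000+0.8660i) = 23.5000-32.0432i
Z[5] = 4·(1.7321i) + 3·(3.5000+4.3301i) = 10.5000+19.9187i

DFT(4x + 3y) = 4·X + 3·Y = [-2, 10.5000-19.9187i, 23.5000+32.0432i, 0, 23.5000-32.0432i, 10.5000+19.9187i]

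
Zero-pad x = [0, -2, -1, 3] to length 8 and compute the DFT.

Original 4-point DFT: [0, 1+5i, -2, 1-5i]
Zero-padded 8-point DFT provides frequency interpolation.

DFT_8([x, 0, ...]) = [0, -3.5355+0.2929i, 1+5i, 3.5355-1.7071i, -2, 3.5355+1.7071i, 1-5i, -3.5355-0.2929i]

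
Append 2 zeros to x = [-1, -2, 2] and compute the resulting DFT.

Original 3-point DFT: [-1, -1.0000+3.4641i, -1.0000-3.4641i]
Zero-padded 5-point DFT provides frequency interpolation.

DFT_5([x, 0, ...]) = [-1, -3.2361+0.7265i, 1.2361+3.0777i, 1.2361-3.0777i, -3.2361-0.7265i]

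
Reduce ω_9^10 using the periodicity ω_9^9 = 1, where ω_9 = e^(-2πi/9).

Since ω_9^9 = 1, powers reduce modulo 9.
10 mod 9 = 1
So ω_9^10 = ω_9^1 = e^(-2πi·1/9)

ω_9^10 = ω_9^1 = 0.7660-0.6428i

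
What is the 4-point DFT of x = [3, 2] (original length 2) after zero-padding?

Original 2-point DFT: [5, 1]
Zero-padded 4-point DFT provides frequency interpolation.

DFT_4([x, 0, ...]) = [5, 3-2i, 1, 3+2i]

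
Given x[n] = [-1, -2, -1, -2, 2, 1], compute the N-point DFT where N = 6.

X[k] = Σ(n=0 to 5) x[n] · ω_6^(nk)
where ω_6 = e^(-2πi/6)

Computing each X[k]:
X[0] = -3
X[1] = 5.1962i
X[2] = -3
X[3] = 3
X[4] = -3
X[5] = -5.1962i

X = [-3, 5.1962i, -3, 3, -3, -5.1962i]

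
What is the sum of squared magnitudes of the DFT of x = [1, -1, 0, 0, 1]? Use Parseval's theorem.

Parseval: Σ|x[n]|² = (1/N)Σ|X[k]|², so Σ|X[k]|² = N·Σ|x[n]|² = 5·3.0000

Σ|X[k]|² = N·Σ|x[n]|² = 5·3.0000 = 15.0000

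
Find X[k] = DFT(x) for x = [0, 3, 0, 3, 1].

X[k] = Σ(n=0 to 4) x[n] · ω_5^(nk)
where ω_5 = e^(-2πi/5)

Computing each X[k]:
X[0] = 7
X[1] = -1.1910-0.1388i
X[2] = -2.3090-4.0287i
X[3] = -2.3090+4.0287i
X[4] = -1.1910+0.1388i

X = [7, -1.1910-0.1388i, -2.3090-4.0287i, -2.3090+4.0287i, -1.1910+0.1388i]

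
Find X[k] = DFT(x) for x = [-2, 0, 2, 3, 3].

X[k] = Σ(n=0 to 4) x[n] · ω_5^(nk)
where ω_5 = e^(-2πi/5)

Computing each X[k]:
X[0] = 6
X[1] = -5.1180+3.4410i
X[2] = -2.8820+0.8123i
X[3] = -2.8820-0.8123i
X[4] = -5.1180-3.4410i

X = [6, -5.1180+3.4410i, -2.8820+0.8123i, -2.8820-0.8123i, -5.1180-3.4410i]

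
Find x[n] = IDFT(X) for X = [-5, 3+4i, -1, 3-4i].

x[n] = (1/4) Σ(k=0 to 3) X[k] · e^(2πikn/4)

Computing each x[n]:
x[0] = 0
x[1] = -3
x[2] = -3
x[3] = 1

x = [0, -3, -3, 1]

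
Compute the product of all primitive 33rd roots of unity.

The primitive 33rd roots of unity are ω_33^k for k coprime to 33: k ∈ {1, 2, 4, 5, 7, 8, 10, 13, 14, 16, 17, 19, 20, 23, 25, 26, 28, 29, 31, 32}
Their product equals the constant term of the cyclotomic polynomial Φ_33(x) up to sign.
For n ≥ 3, the product of all primitive nth roots of unity is 1. (For n=1 it is 1; for n=2 it is -1.)

1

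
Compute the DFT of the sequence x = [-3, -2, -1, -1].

X[k] = Σ(n=0 to 3) x[n] · ω_4^(nk)
where ω_4 = e^(-2πi/4)

Computing each X[k]:
X[0] = -7
X[1] = -2+1i
X[2] = -1
X[3] = -2-1i

X = [-7, -2+1i, -1, -2-1i]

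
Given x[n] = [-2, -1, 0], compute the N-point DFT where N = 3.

X[k] = Σ(n=0 to 2) x[n] · ω_3^(nk)
where ω_3 = e^(-2πi/3)

Computing each X[k]:
X[0] = -3
X[1] = -1.5000+0.8660i
X[2] = -1.5000-0.8660i

X = [-3, -1.5000+0.8660i, -1.5000-0.8660i]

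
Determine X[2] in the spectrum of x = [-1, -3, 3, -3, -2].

X[2] = Σ(n=0 to 4) x[n] · ω_5^(2n) where ω_5 = e^(-2πi/5)
= (-1)·ω_5^0 + (-3)·ω_5^2 + (3)·ω_5^4 + (-3)·ω_5^6 + (-2)·ω_5^8

X[2] = 3.0451+6.2941i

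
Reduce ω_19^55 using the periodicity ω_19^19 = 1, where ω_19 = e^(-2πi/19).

Since ω_19^19 = 1, powers reduce modulo 19.
55 mod 19 = 17
So ω_19^55 = ω_19^17 = e^(-2πi·17/19)

ω_19^55 = ω_19^17 = 0.7891+0.6142i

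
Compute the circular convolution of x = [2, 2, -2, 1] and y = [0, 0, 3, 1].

(x ⊛ y)[n] = Σ(m=0 to 3) x[m] · y[(n-m) mod 4]

Computing each output sample:
(x ⊛ y)[0] = -4
(x ⊛ y)[1] = 1
(x ⊛ y)[2] = 7
(x ⊛ y)[3] = 8

x ⊛ y = [-4, 1, 7, 8]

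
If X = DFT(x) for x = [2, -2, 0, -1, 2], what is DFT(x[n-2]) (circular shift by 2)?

Time shift by 2: X_shifted[k] = ω_5^(2k) · X[k]
Shifted x = [-1, 2, 2, -2, 0]

DFT(x[n-2]) = [1, -0.3820-4.2533i, -2.6180+2.6287i, -2.6180-2.6287i, -0.3820+4.2533i]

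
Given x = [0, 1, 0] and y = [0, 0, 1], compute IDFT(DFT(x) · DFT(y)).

(x ⊛ y)[n] = Σ(m=0 to 2) x[m] · y[(n-m) mod 3]

Computing each output sample:
(x ⊛ y)[0] = 1
(x ⊛ y)[1] = 0
(x ⊛ y)[2] = 0

x ⊛ y = [1, 0, 0]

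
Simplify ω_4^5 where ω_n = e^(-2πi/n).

Since ω_4^4 = 1, powers reduce modulo 4.
5 mod 4 = 1
So ω_4^5 = ω_4^1 = e^(-2πi·1/4)

ω_4^5 = ω_4^1 = -1i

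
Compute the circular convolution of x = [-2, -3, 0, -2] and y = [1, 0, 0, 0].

(x ⊛ y)[n] = Σ(m=0 to 3) x[m] · y[(n-m) mod 4]

Computing each output sample:
(x ⊛ y)[0] = -2
(x ⊛ y)[1] = -3
(x ⊛ y)[2] = 0
(x ⊛ y)[3] = -2

x ⊛ y = [-2, -3, 0, -2]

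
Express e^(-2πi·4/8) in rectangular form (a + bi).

ω_8^4 = e^(-2πi·4/8)
= cos(-2π·4/8) + i·sin(-2π·4/8)
= cos(-8π/8) + i·sin(-8π/8)

ω_8^4 = cos(-8π/8) + i·sin(-8π/8) = -1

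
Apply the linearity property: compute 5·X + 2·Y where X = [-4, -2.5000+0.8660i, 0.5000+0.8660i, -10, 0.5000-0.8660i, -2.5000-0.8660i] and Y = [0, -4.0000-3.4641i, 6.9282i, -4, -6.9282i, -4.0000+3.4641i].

By linearity: DFT(5x + 2y) = 5·DFT(x) + 2·DFT(y)
= 5·[-4, -2.5000+0.8660i, 0.5000+0.8660i, -10, 0.5000-0.8660i, -2.5000-0.8660i] + 2·[0, -4.0000-3.4641i, 6.9282i, -4, -6.9282i, -4.0000+3.4641i]

Computing element-wise:
Z[0] = 5·(-4) + 2·(0) = -20
Z[1] = 5·(-2.5000+0.8660i) + 2·(-4.0000-3.4641i) = -20.5000-2.5982i
Z[2] = 5·(0.5000+0.8660i) + 2·(6.9282i) = 2.5000+18.1864i
Z[3] = 5·(-10) + 2·(-4) = -58
Z[4] = 5·(0.5000-0.8660i) + 2·(-6.9282i) = 2.5000-18.1864i
Z[5] = 5·(-2.5000-0.8660i) + 2·(-4.0000+3.4641i) = -20.5000+2.5982i

DFT(5x + 2y) = 5·X + 2·Y = [-20, -20.5000-2.5982i, 2.5000+18.1864i, -58, 2.5000-18.1864i, -20.5000+2.5982i]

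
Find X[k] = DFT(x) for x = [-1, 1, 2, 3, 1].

X[k] = Σ(n=0 to 4) x[n] · ω_5^(nk)
where ω_5 = e^(-2πi/5)

Computing each X[k]:
X[0] = 6
X[1] = -4.4271+0.5878i
X[2] = -1.0729-0.9511i
X[3] = -1.0729+0.9511i
X[4] = -4.4271-0.5878i

X = [6, -4.4271+0.5878i, -1.0729-0.9511i, -1.0729+0.9511i, -4.4271-0.5878i]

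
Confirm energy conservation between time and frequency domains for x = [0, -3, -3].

Time domain:
Σ|x[n]|² = |0|² + |-3|² + |-3|² = 18.0000

Frequency domain:
(1/3)Σ|X[k]|² = (1/3)(|-6|² + |3|² + |3|²) = (1/3)·54.0000 = 18.0000

Both sides agree, confirming Parseval's theorem.

Σ|x[n]|² = (1/N)Σ|X[k]|² = 18.0000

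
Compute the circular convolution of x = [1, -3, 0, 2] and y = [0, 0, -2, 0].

(x ⊛ y)[n] = Σ(m=0 to 3) x[m] · y[(n-m) mod 4]

Computing each output sample:
(x ⊛ y)[0] = 0
(x ⊛ y)[1] = -4
(x ⊛ y)[2] = -2
(x ⊛ y)[3] = 6

x ⊛ y = [0, -4, -2, 6]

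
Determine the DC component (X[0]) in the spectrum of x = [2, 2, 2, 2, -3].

X[0] = Σ(n=0 to 4) x[n] · ω_5^0 = Σ x[n]
= (2) + (2) + (2) + (2) + (-3)

X[0] = 5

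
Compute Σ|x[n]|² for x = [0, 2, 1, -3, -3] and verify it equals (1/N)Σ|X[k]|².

Time domain:
Σ|x[n]|² = |0|² + |2|² + |1|² + |-3|² + |-3|² = 23.0000

Frequency domain:
(1/5)Σ|X[k]|² = (1/5)(|-3|² + |1.3090-7.1064i|² + |0.1910+0.8653i|² + |0.1910-0.8653i|² + |1.3090+7.1064i|²) = (1/5)·115.0000 = 23.0000

Both sides agree, confirming Parseval's theorem.

Σ|x[n]|² = (1/N)Σ|X[k]|² = 23.0000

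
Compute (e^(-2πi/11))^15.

Since ω_11^11 = 1, powers reduce modulo 11.
15 mod 11 = 4
So ω_11^15 = ω_11^4 = e^(-2πi·4/11)

ω_11^15 = ω_11^4 = -0.6549-0.7557i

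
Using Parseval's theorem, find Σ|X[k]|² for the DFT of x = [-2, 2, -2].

Parseval: Σ|x[n]|² = (1/N)Σ|X[k]|², so Σ|X[k]|² = N·Σ|x[n]|² = 3·12.0000

Σ|X[k]|² = N·Σ|x[n]|² = 3·12.0000 = 36.0000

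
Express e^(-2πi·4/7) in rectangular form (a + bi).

ω_7^4 = e^(-2πi·4/7)
= cos(-2π·4/7) + i·sin(-2π·4/7)
= cos(-8π/7) + i·sin(-8π/7)

ω_7^4 = cos(-8π/7) + i·sin(-8π/7) = -0.9010+0.4339i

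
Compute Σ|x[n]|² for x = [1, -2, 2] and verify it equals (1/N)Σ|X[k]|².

Time domain:
Σ|x[n]|² = |1|² + |-2|² + |2|² = 9.0000

Frequency domain:
(1/3)Σ|X[k]|² = (1/3)(|1|² + |1.0000+3.4641i|² + |1.0000-3.4641i|²) = (1/3)·27.0000 = 9.0000

Both sides agree, confirming Parseval's theorem.

Σ|x[n]|² = (1/N)Σ|X[k]|² = 9.0000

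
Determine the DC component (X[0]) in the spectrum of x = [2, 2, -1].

X[0] = Σ(n=0 to 2) x[n] · ω_3^0 = Σ x[n]
= (2) + (2) + (-1)

X[0] = 3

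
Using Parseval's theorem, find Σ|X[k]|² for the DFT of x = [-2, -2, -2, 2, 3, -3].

Parseval: Σ|x[n]|² = (1/N)Σ|X[k]|², so Σ|X[k]|² = N·Σ|x[n]|² = 6·34.0000

Σ|X[k]|² = N·Σ|x[n]|² = 6·34.0000 = 204.0000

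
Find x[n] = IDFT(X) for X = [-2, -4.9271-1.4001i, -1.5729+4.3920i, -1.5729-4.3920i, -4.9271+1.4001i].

x[n] = (1/5) Σ(k=0 to 4) X[k] · e^(2πikn/5)

Computing each x[n]:
x[0] = -3
x[1] = -1
x[2] = 3
x[3] = -1
x[4] = 0

x = [-3, -1, 3, -1, 0]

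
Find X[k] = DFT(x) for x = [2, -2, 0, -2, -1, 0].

X[k] = Σ(n=0 to 5) x[n] · ω_6^(nk)
where ω_6 = e^(-2πi/6)

Computing each X[k]:
X[0] = -3
X[1] = 3.5000+0.8660i
X[2] = 1.5000+2.5981i
X[3] = 5
X[4] = 1.5000-2.5981i
X[5] = 3.5000-0.8660i

X = [-3, 3.5000+0.8660i, 1.5000+2.5981i, 5, 1.5000-2.5981i, 3.5000-0.8660i]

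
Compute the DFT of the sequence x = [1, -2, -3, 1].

X[k] = Σ(n=0 to 3) x[n] · ω_4^(nk)
where ω_4 = e^(-2πi/4)

Computing each X[k]:
X[0] = -3
X[1] = 4+3i
X[2] = -1
X[3] = 4-3i

X = [-3, 4+3i, -1, 4-3i]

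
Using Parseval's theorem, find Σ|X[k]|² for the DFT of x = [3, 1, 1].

Parseval: Σ|x[n]|² = (1/N)Σ|X[k]|², so Σ|X[k]|² = N·Σ|x[n]|² = 3·11.0000

Σ|X[k]|² = N·Σ|x[n]|² = 3·11.0000 = 33.0000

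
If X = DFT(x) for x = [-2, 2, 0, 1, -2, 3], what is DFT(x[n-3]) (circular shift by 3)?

Time shift by 3: X_shifted[k] = ω_6^(3k) · X[k]
Shifted x = [1, -2, 3, -2, 2, 0]

DFT(x[n-3]) = [2, -0.5000+0.8660i, -2.5000+2.5981i, 10, -2.5000-2.5981i, -0.5000-0.8660i]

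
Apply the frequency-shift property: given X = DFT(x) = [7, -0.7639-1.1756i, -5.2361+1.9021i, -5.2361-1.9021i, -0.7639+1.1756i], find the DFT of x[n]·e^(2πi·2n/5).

Modulation property: DFT(ω_5^(-2n)·x[n]) = X[(k-2) mod 5], so circularly shift X by 2 positions.

X[k-2] = [-5.2361-1.9021i, -0.7639+1.1756i, 7, -0.7639-1.1756i, -5.2361+1.9021i]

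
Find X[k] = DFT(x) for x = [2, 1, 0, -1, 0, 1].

X[k] = Σ(n=0 to 5) x[n] · ω_6^(nk)
where ω_6 = e^(-2πi/6)

Computing each X[k]:
X[0] = 3
X[1] = 4
X[2] = 0
X[3] = 1
X[4] = 0
X[5] = 4

X = [3, 4, 0, 1, 0, 4]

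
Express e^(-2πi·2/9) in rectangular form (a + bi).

ω_9^2 = e^(-2πi·2/9)
= cos(-2π·2/9) + i·sin(-2π·2/9)
= cos(-4π/9) + i·sin(-4π/9)

ω_9^2 = cos(-4π/9) + i·sin(-4π/9) = 0.1736-0.9848i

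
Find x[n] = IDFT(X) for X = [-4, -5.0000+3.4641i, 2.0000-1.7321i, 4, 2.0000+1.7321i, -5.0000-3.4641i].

x[n] = (1/6) Σ(k=0 to 5) X[k] · e^(2πikn/6)

Computing each x[n]:
x[0] = -1
x[1] = -3
x[2] = -1
x[3] = 1
x[4] = 2
x[5] = -2

x = [-1, -3, -1, 1, 2, -2]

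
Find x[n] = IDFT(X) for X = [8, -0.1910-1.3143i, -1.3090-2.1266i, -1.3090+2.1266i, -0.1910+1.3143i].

x[n] = (1/5) Σ(k=0 to 4) X[k] · e^(2πikn/5)

Computing each x[n]:
x[0] = 1
x[1] = 3
x[2] = 1
x[3] = 2
x[4] = 1

x = [1, 3, 1, 2, 1]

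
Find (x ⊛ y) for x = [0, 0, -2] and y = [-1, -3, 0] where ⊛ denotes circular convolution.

(x ⊛ y)[n] = Σ(m=0 to 2) x[m] · y[(n-m) mod 3]

Computing each output sample:
(x ⊛ y)[0] = 6
(x ⊛ y)[1] = 0
(x ⊛ y)[2] = 2

x ⊛ y = [6, 0, 2]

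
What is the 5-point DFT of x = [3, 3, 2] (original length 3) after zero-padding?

Original 3-point DFT: [8, 0.5000-0.8660i, 0.5000+0.8660i]
Zero-padded 5-point DFT provides frequency interpolation.

DFT_5([x, 0, ...]) = [8, 2.3090-4.0287i, 1.1910+0.1388i, 1.1910-0.1388i, 2.3090+4.0287i]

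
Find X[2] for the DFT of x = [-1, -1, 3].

X[2] = Σ(n=0 to 2) x[n] · ω_3^(2n) where ω_3 = e^(-2πi/3)
= (-1)·ω_3^0 + (-1)·ω_3^2 + (3)·ω_3^4

X[2] = -2.0000-3.4641i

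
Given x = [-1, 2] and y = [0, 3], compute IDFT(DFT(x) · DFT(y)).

(x ⊛ y)[n] = Σ(m=0 to 1) x[m] · y[(n-m) mod 2]

Computing each output sample:
(x ⊛ y)[0] = 6
(x ⊛ y)[1] = -3

x ⊛ y = [6, -3]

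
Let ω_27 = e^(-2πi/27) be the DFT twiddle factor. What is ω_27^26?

ω_27^26 = e^(-2πi·26/27)
= cos(-2π·26/27) + i·sin(-2π·26/27)
= cos(-52π/27) + i·sin(-52π/27)

ω_27^26 = cos(-52π/27) + i·sin(-52π/27) = 0.9730+0.2306i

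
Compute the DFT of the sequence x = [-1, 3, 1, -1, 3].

X[k] = Σ(n=0 to 4) x[n] · ω_5^(nk)
where ω_5 = e^(-2πi/5)

Computing each X[k]:
X[0] = 5
X[1] = 0.8541-1.1756i
X[2] = -5.8541+1.9021i
X[3] = -5.8541-1.9021i
X[4] = 0.8541+1.1756i

X = [5, 0.8541-1.1756i, -5.8541+1.9021i, -5.8541-1.9021i, 0.8541+1.1756i]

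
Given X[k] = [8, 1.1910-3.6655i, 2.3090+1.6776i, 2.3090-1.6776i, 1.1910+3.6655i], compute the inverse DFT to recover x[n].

x[n] = (1/5) Σ(k=0 to 4) X[k] · e^(2πikn/5)

Computing each x[n]:
x[0] = 3
x[1] = 2
x[2] = 3
x[3] = 0
x[4] = 0

x = [3, 2, 3, 0, 0]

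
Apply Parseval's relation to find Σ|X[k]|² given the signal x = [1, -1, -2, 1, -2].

Parseval: Σ|x[n]|² = (1/N)Σ|X[k]|², so Σ|X[k]|² = N·Σ|x[n]|² = 5·11.0000

Σ|X[k]|² = N·Σ|x[n]|² = 5·11.0000 = 55.0000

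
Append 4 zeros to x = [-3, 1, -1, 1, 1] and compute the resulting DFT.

Original 5-point DFT: [-1, -2.3820+1.1756i, -4.6180-1.9021i, -4.6180+1.9021i, -2.3820-1.1756i]
Zero-padded 9-point DFT provides frequency interpolation.

DFT_9([x, 0, ...]) = [-1, -3.8473-0.8660i, -1.6206+0.8660i, -2.5000-2.5981i, -5.0321-0.8660i, -5.0321+0.8660i, -2.5000+2.5981i, -1.6206-0.8660i, -3.8473+0.8660i]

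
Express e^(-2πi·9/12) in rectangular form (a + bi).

ω_12^9 = e^(-2πi·9/12)
= cos(-2π·9/12) + i·sin(-2π·9/12)
= cos(-18π/12) + i·sin(-18π/12)

ω_12^9 = cos(-18π/12) + i·sin(-18π/12) = 1i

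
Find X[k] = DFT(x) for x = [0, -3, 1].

X[k] = Σ(n=0 to 2) x[n] · ω_3^(nk)
where ω_3 = e^(-2πi/3)

Computing each X[k]:
X[0] = -2
X[1] = 1.0000+3.4641i
X[2] = 1.0000-3.4641i

X = [-2, 1.0000+3.4641i, 1.0000-3.4641i]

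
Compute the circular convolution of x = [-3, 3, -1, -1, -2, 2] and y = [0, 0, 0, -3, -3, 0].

(x ⊛ y)[n] = Σ(m=0 to 5) x[m] · y[(n-m) mod 6]

Computing each output sample:
(x ⊛ y)[0] = 6
(x ⊛ y)[1] = 9
(x ⊛ y)[2] = 0
(x ⊛ y)[3] = 3
(x ⊛ y)[4] = 0
(x ⊛ y)[5] = -6

x ⊛ y = [6, 9, 0, 3, 0, -6]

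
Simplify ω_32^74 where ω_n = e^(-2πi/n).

Since ω_32^32 = 1, powers reduce modulo 32.
74 mod 32 = 10
So ω_32^74 = ω_32^10 = e^(-2πi·10/32)

ω_32^74 = ω_32^10 = -0.3827-0.9239i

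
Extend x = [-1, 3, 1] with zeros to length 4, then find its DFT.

Original 3-point DFT: [3, -3.0000-1.7321i, -3.0000+1.7321i]
Zero-padded 4-point DFT provides frequency interpolation.

DFT_4([x, 0, ...]) = [3, -2-3i, -3, -2+3i]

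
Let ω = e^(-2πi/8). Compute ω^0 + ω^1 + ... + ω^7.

Sum of all nth roots of unity equals 0 for n > 1 (geometric series with r ≠ 1).

0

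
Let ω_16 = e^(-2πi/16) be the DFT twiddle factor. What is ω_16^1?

ω_16^1 = e^(-2πi·1/16)
= cos(-2π·1/16) + i·sin(-2π·1/16)
= cos(-2π/16) + i·sin(-2π/16)

ω_16^1 = cos(-2π/16) + i·sin(-2π/16) = 0.9239-0.3827i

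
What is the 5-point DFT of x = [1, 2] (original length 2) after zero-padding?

Original 2-point DFT: [3, -1]
Zero-padded 5-point DFT provides frequency interpolation.

DFT_5([x, 0, ...]) = [3, 1.6180-1.9021i, -0.6180-1.1756i, -0.6180+1.1756i, 1.6180+1.9021i]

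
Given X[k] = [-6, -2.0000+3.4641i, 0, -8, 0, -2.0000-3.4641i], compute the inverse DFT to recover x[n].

x[n] = (1/6) Σ(k=0 to 5) X[k] · e^(2πikn/6)

Computing each x[n]:
x[0] = -3
x[1] = -1
x[2] = -3
x[3] = 1
x[4] = -1
x[5] = 1

x = [-3, -1, -3, 1, -1, 1]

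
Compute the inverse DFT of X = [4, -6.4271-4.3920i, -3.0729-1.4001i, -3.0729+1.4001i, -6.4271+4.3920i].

x[n] = (1/5) Σ(k=0 to 4) X[k] · e^(2πikn/5)

Computing each x[n]:
x[0] = -3
x[1] = 3
x[2] = 3
x[3] = 2
x[4] = -1

x = [-3, 3, 3, 2, -1]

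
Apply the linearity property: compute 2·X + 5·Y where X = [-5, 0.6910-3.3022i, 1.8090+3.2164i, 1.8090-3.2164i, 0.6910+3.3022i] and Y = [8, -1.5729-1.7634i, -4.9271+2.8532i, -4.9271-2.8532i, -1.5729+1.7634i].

By linearity: DFT(2x + 5y) = 2·DFT(x) + 5·DFT(y)
= 2·[-5, 0.6910-3.3022i, 1.8090+3.2164i, 1.8090-3.2164i, 0.6910+3.3022i] + 5·[8, -1.5729-1.7634i, -4.9271+2.8532i, -4.9271-2.8532i, -1.5729+1.7634i]

Computing element-wise:
Z[0] = 2·(-5) + 5·(8) = 30
Z[1] = 2·(0.6910-3.3022i) + 5·(-1.5729-1.7634i) = -6.4825-15.4214i
Z[2] = 2·(1.8090+3.2164i) + 5·(-4.9271+2.8532i) = -21.0175+20.6988i
Z[3] = 2·(1.8090-3.2164i) + 5·(-4.9271-2.8532i) = -21.0175-20.6988i
Z[4] = 2·(0.6910+3.3022i) + 5·(-1.5729+1.7634i) = -6.4825+15.4214i

DFT(2x + 5y) = 2·X + 5·Y = [30, -6.4825-15.4214i, -21.0175+20.6988i, -21.0175-20.6988i, -6.4825+15.4214i]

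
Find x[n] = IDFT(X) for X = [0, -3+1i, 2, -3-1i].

x[n] = (1/4) Σ(k=0 to 3) X[k] · e^(2πikn/4)

Computing each x[n]:
x[0] = -1
x[1] = -1
x[2] = 2
x[3] = 0

x = [-1, -1, 2, 0]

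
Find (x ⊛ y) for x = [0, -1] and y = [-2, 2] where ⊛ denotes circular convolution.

(x ⊛ y)[n] = Σ(m=0 to 1) x[m] · y[(n-m) mod 2]

Computing each output sample:
(x ⊛ y)[0] = -2
(x ⊛ y)[1] = 2

x ⊛ y = [-2, 2]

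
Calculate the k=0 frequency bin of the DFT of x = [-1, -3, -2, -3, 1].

X[0] = Σ(n=0 to 4) x[n] · ω_5^0 = Σ x[n]
= (-1) + (-3) + (-2) + (-3) + (1)

X[0] = -8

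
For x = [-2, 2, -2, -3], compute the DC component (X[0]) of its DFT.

X[0] = Σ(n=0 to 3) x[n] · ω_4^0 = Σ x[n]
= (-2) + (2) + (-2) + (-3)

X[0] = -5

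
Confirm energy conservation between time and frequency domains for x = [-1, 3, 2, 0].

Time domain:
Σ|x[n]|² = |-1|² + |3|² + |2|² + |0|² = 14.0000

Frequency domain:
(1/4)Σ|X[k]|² = (1/4)(|4|² + |-3-3i|² + |-2|² + |-3+3i|²) = (1/4)·56.0000 = 14.0000

Both sides agree, confirming Parseval's theorem.

Σ|x[n]|² = (1/N)Σ|X[k]|² = 14.0000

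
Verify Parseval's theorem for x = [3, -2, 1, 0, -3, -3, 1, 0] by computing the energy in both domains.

Time domain:
Σ|x[n]|² = |3|² + |-2|² + |1|² + |0|² + |-3|² + |-3|² + |1|² + |0|² = 33.0000

Frequency domain:
(1/8)Σ|X[k]|² = (1/8)(|-3|² + |6.7071-0.7071i|² + |-2+5i|² + |5.2929-0.7071i|² + |7|² + |5.2929+0.7071i|² + |-2-5i|² + |6.7071+0.7071i|²) = (1/8)·264.0000 = 33.0000

Both sides agree, confirming Parseval's theorem.

Σ|x[n]|² = (1/N)Σ|X[k]|² = 33.0000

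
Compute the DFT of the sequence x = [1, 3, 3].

X[k] = Σ(n=0 to 2) x[n] · ω_3^(nk)
where ω_3 = e^(-2πi/3)

Computing each X[k]:
X[0] = 7
X[1] = -2
X[2] = -2

X = [7, -2, -2]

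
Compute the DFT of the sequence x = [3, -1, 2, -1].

X[k] = Σ(n=0 to 3) x[n] · ω_4^(nk)
where ω_4 = e^(-2πi/4)

Computing each X[k]:
X[0] = 3
X[1] = 1
X[2] = 7
X[3] = 1

X = [3, 1, 7, 1]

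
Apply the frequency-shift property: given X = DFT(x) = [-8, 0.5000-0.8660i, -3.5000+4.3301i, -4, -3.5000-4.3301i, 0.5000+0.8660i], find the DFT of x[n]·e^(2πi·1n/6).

Modulation property: DFT(ω_6^(-1n)·x[n]) = X[(k-1) mod 6], so circularly shift X by 1 positions.

X[k-1] = [0.5000+0.8660i, -8, 0.5000-0.8660i, -3.5000+4.3301i, -4, -3.5000-4.3301i]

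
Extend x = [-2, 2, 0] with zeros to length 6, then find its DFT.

Original 3-point DFT: [0, -3.0000-1.7321i, -3.0000+1.7321i]
Zero-padded 6-point DFT provides frequency interpolation.

DFT_6([x, 0, ...]) = [0, -1.0000-1.7321i, -3.0000-1.7321i, -4, -3.0000+1.7321i, -1.0000+1.7321i]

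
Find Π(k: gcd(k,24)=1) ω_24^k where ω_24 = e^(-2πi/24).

The primitive 24th roots of unity are ω_24^k for k coprime to 24: k ∈ {1, 5, 7, 11, 13, 17, 19, 23}
Their product equals the constant term of the cyclotomic polynomial Φ_24(x) up to sign.
For n ≥ 3, the product of all primitive nth roots of unity is 1. (For n=1 it is 1; for n=2 it is -1.)

1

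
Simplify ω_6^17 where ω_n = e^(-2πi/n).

Since ω_6^6 = 1, powers reduce modulo 6.
17 mod 6 = 5
So ω_6^17 = ω_6^5 = e^(-2πi·5/6)

ω_6^17 = ω_6^5 = 0.5000+0.8660i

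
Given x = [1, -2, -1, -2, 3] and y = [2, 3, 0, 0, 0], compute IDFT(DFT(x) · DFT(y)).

(x ⊛ y)[n] = Σ(m=0 to 4) x[m] · y[(n-m) mod 5]

Computing each output sample:
(x ⊛ y)[0] = 11
(x ⊛ y)[1] = -1
(x ⊛ y)[2] = -8
(x ⊛ y)[3] = -7
(x ⊛ y)[4] = 0

x ⊛ y = [11, -1, -8, -7, 0]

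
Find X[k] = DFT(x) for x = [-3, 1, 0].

X[k] = Σ(n=0 to 2) x[n] · ω_3^(nk)
where ω_3 = e^(-2πi/3)

Computing each X[k]:
X[0] = -2
X[1] = -3.5000-0.8660i
X[2] = -3.5000+0.8660i

X = [-2, -3.5000-0.8660i, -3.5000+0.8660i]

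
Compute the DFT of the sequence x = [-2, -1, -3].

X[k] = Σ(n=0 to 2) x[n] · ω_3^(nk)
where ω_3 = e^(-2πi/3)

Computing each X[k]:
X[0] = -6
X[1] = -1.7321i
X[2] = 1.7321i

X = [-6, -1.7321i, 1.7321i]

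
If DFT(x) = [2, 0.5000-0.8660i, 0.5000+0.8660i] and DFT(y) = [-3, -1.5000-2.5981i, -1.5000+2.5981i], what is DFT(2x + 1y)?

By linearity: DFT(2x + 1y) = 2·DFT(x) + 1·DFT(y)
= 2·[2, 0.5000-0.8660i, 0.5000+0.8660i] + 1·[-3, -1.5000-2.5981i, -1.5000+2.5981i]

Computing element-wise:
Z[0] = 2·(2) + 1·(-3) = 1
Z[1] = 2·(0.5000-0.8660i) + 1·(-1.5000-2.5981i) = -0.5000-4.3301i
Z[2] = 2·(0.5000+0.8660i) + 1·(-1.5000+2.5981i) = -0.5000+4.3301i

DFT(2x + 1y) = 2·X + 1·Y = [1, -0.5000-4.3301i, -0.5000+4.3301i]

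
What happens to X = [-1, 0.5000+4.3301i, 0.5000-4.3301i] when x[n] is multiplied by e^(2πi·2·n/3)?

Modulation property: DFT(ω_3^(-2n)·x[n]) = X[(k-2) mod 3], so circularly shift X by 2 positions.

X[k-2] = [0.5000+4.3301i, 0.5000-4.3301i, -1]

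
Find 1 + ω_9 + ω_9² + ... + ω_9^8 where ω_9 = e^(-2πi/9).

Sum of all nth roots of unity equals 0 for n > 1 (geometric series with r ≠ 1).

0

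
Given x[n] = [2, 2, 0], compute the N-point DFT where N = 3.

X[k] = Σ(n=0 to 2) x[n] · ω_3^(nk)
where ω_3 = e^(-2πi/3)

Computing each X[k]:
X[0] = 4
X[1] = 1.0000-1.7321i
X[2] = 1.0000+1.7321i

X = [4, 1.0000-1.7321i, 1.0000+1.7321i]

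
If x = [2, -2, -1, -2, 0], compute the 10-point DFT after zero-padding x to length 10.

Original 5-point DFT: [-3, 3.8090+1.3143i, 2.6910+2.1266i, 2.6910-2.1266i, 3.8090-1.3143i]
Zero-padded 10-point DFT provides frequency interpolation.

DFT_10([x, 0, ...]) = [-3, 0.6910+4.0287i, 3.8090+1.3143i, 1.8090+0.1388i, 2.6910+2.1266i, 5, 2.6910-2.1266i, 1.8090-0.1388i, 3.8090-1.3143i, 0.6910-4.0287i]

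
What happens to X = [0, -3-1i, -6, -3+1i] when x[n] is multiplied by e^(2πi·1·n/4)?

Modulation property: DFT(ω_4^(-1n)·x[n]) = X[(k-1) mod 4], so circularly shift X by 1 positions.

X[k-1] = [-3+1i, 0, -3-1i, -6]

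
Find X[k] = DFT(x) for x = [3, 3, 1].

X[k] = Σ(n=0 to 2) x[n] · ω_3^(nk)
where ω_3 = e^(-2πi/3)

Computing each X[k]:
X[0] = 7
X[1] = 1.0000-1.7321i
X[2] = 1.0000+1.7321i

X = [7, 1.0000-1.7321i, 1.0000+1.7321i]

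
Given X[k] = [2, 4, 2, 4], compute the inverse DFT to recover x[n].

x[n] = (1/4) Σ(k=0 to 3) X[k] · e^(2πikn/4)

Computing each x[n]:
x[0] = 3
x[1] = 0
x[2] = -1
x[3] = 0

x = [3, 0, -1, 0]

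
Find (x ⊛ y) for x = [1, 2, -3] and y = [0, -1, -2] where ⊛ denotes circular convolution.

(x ⊛ y)[n] = Σ(m=0 to 2) x[m] · y[(n-m) mod 3]

Computing each output sample:
(x ⊛ y)[0] = -1
(x ⊛ y)[1] = 5
(x ⊛ y)[2] = -4

x ⊛ y = [-1, 5, -4]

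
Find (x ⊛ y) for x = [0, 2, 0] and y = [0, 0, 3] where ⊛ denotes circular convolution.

(x ⊛ y)[n] = Σ(m=0 to 2) x[m] · y[(n-m) mod 3]

Computing each output sample:
(x ⊛ y)[0] = 6
(x ⊛ y)[1] = 0
(x ⊛ y)[2] = 0

x ⊛ y = [6, 0, 0]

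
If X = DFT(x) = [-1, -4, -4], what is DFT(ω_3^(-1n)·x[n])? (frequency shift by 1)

Modulation property: DFT(ω_3^(-1n)·x[n]) = X[(k-1) mod 3], so circularly shift X by 1 positions.

X[k-1] = [-4, -1, -4]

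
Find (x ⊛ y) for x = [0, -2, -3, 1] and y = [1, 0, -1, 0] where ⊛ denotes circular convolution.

(x ⊛ y)[n] = Σ(m=0 to 3) x[m] · y[(n-m) mod 4]

Computing each output sample:
(x ⊛ y)[0] = 3
(x ⊛ y)[1] = -3
(x ⊛ y)[2] = -3
(x ⊛ y)[3] = 3

x ⊛ y = [3, -3, -3, 3]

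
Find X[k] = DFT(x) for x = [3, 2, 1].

X[k] = Σ(n=0 to 2) x[n] · ω_3^(nk)
where ω_3 = e^(-2πi/3)

Computing each X[k]:
X[0] = 6
X[1] = 1.5000-0.8660i
X[2] = 1.5000+0.8660i

X = [6, 1.5000-0.8660i, 1.5000+0.8660i]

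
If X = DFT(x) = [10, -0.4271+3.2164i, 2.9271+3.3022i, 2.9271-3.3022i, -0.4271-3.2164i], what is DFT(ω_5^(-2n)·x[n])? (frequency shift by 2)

Modulation property: DFT(ω_5^(-2n)·x[n]) = X[(k-2) mod 5], so circularly shift X by 2 positions.

X[k-2] = [2.9271-3.3022i, -0.4271-3.2164i, 10, -0.4271+3.2164i, 2.9271+3.3022i]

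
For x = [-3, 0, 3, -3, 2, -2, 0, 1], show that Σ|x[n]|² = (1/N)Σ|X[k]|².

Time domain:
Σ|x[n]|² = |-3|² + |0|² + |3|² + |-3|² + |2|² + |-2|² + |0|² + |1|² = 36.0000

Frequency domain:
(1/8)Σ|X[k]|² = (1/8)(|-2|² + |-0.7574-1.5858i|² + |-4|² + |-9.2426+4.4142i|² + |6|² + |-9.2426-4.4142i|² + |-4|² + |-0.7574+1.5858i|²) = (1/8)·288.0000 = 36.0000

Both sides agree, confirming Parseval's theorem.

Σ|x[n]|² = (1/N)Σ|X[k]|² = 36.0000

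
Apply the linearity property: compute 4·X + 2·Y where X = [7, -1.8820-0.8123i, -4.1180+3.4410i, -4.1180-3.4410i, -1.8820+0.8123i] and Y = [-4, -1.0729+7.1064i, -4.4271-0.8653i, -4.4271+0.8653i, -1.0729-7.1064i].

By linearity: DFT(4x + 2y) = 4·DFT(x) + 2·DFT(y)
= 4·[7, -1.8820-0.8123i, -4.1180+3.4410i, -4.1180-3.4410i, -1.8820+0.8123i] + 2·[-4, -1.0729+7.1064i, -4.4271-0.8653i, -4.4271+0.8653i, -1.0729-7.1064i]

Computing element-wise:
Z[0] = 4·(7) + 2·(-4) = 20
Z[1] = 4·(-1.8820-0.8123i) + 2·(-1.0729+7.1064i) = -9.6738+10.9636i
Z[2] = 4·(-4.1180+3.4410i) + 2·(-4.4271-0.8653i) = -25.3262+12.0334i
Z[3] = 4·(-4.1180-3.4410i) + 2·(-4.4271+0.8653i) = -25.3262-12.0334i
Z[4] = 4·(-1.8820+0.8123i) + 2·(-1.0729-7.1064i) = -9.6738-10.9636i

DFT(4x + 2y) = 4·X + 2·Y = [20, -9.6738+10.9636i, -25.3262+12.0334i, -25.3262-12.0334i, -9.6738-10.9636i]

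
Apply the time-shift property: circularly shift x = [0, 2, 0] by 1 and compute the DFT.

Time shift by 1: X_shifted[k] = ω_3^(1k) · X[k]
Shifted x = [0, 0, 2]

DFT(x[n-1]) = [2, -1.0000+1.7321i, -1.0000-1.7321i]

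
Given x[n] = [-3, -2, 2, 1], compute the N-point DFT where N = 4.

X[k] = Σ(n=0 to 3) x[n] · ω_4^(nk)
where ω_4 = e^(-2πi/4)

Computing each X[k]:
X[0] = -2
X[1] = -5+3i
X[2] = 0
X[3] = -5-3i

X = [-2, -5+3i, 0, -5-3i]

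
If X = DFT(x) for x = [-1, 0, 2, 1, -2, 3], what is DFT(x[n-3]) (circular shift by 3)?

Time shift by 3: X_shifted[k] = ω_6^(3k) · X[k]
Shifted x = [1, -2, 3, -1, 0, 2]

DFT(x[n-3]) = [3, 0.5000+0.8660i, -1.5000+6.0622i, 5, -1.5000-6.0622i, 0.5000-0.8660i]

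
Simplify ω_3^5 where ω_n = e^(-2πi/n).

Since ω_3^3 = 1, powers reduce modulo 3.
5 mod 3 = 2
So ω_3^5 = ω_3^2 = e^(-2πi·2/3)

ω_3^5 = ω_3^2 = -0.5000+0.8660i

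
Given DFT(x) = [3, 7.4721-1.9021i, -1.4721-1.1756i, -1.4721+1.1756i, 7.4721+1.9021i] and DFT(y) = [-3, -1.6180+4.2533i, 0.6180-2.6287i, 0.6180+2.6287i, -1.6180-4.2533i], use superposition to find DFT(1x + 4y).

By linearity: DFT(1x + 4y) = 1·DFT(x) + 4·DFT(y)
= 1·[3, 7.4721-1.9021i, -1.4721-1.1756i, -1.4721+1.1756i, 7.4721+1.9021i] + 4·[-3, -1.6180+4.2533i, 0.6180-2.6287i, 0.6180+2.6287i, -1.6180-4.2533i]

Computing element-wise:
Z[0] = 1·(3) + 4·(-3) = -9
Z[1] = 1·(7.4721-1.9021i) + 4·(-1.6180+4.2533i) = 1.0001+15.1111i
Z[2] = 1·(-1.4721-1.1756i) + 4·(0.6180-2.6287i) = 0.9999-11.6904i
Z[3] = 1·(-1.4721+1.1756i) + 4·(0.6180+2.6287i) = 0.9999+11.6904i
Z[4] = 1·(7.4721+1.9021i) + 4·(-1.6180-4.2533i) = 1.0001-15.1111i

DFT(1x + 4y) = 1·X + 4·Y = [-9, 1.0001+15.1111i, 0.9999-11.6904i, 0.9999+11.6904i, 1.0001-15.1111i]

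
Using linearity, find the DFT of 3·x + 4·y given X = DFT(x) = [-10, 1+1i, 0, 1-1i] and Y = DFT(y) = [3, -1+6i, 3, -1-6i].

By linearity: DFT(3x + 4y) = 3·DFT(x) + 4·DFT(y)
= 3·[-10, 1+1i, 0, 1-1i] + 4·[3, -1+6i, 3, -1-6i]

Computing element-wise:
Z[0] = 3·(-10) + 4·(3) = -18
Z[1] = 3·(1+1i) + 4·(-1+6i) = -1+27i
Z[2] = 3·(0) + 4·(3) = 12
Z[3] = 3·(1-1i) + 4·(-1-6i) = -1-27i

DFT(3x + 4y) = 3·X + 4·Y = [-18, -1+27i, 12, -1-27i]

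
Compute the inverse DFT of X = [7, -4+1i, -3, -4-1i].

x[n] = (1/4) Σ(k=0 to 3) X[k] · e^(2πikn/4)

Computing each x[n]:
x[0] = -1
x[1] = 2
x[2] = 3
x[3] = 3

x = [-1, 2, 3, 3]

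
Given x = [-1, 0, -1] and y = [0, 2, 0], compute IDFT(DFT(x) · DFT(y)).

(x ⊛ y)[n] = Σ(m=0 to 2) x[m] · y[(n-m) mod 3]

Computing each output sample:
(x ⊛ y)[0] = -2
(x ⊛ y)[1] = -2
(x ⊛ y)[2] = 0

x ⊛ y = [-2, -2, 0]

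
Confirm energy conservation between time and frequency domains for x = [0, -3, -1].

Time domain:
Σ|x[n]|² = |0|² + |-3|² + |-1|² = 10.0000

Frequency domain:
(1/3)Σ|X[k]|² = (1/3)(|-4|² + |2.0000+1.7321i|² + |2.0000-1.7321i|²) = (1/3)·30.0000 = 10.0000

Both sides agree, confirming Parseval's theorem.

Σ|x[n]|² = (1/N)Σ|X[k]|² = 10.0000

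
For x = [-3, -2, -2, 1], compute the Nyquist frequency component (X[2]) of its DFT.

X[2] = Σ(n=0 to 3) x[n] · ω_4^(2n) where ω_4 = e^(-2πi/4)
= (-3)·ω_4^0 + (-2)·ω_4^2 + (-2)·ω_4^4 + (1)·ω_4^6

X[2] = -4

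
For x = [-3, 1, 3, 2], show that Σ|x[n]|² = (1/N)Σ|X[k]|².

Time domain:
Σ|x[n]|² = |-3|² + |1|² + |3|² + |2|² = 23.0000

Frequency domain:
(1/4)Σ|X[k]|² = (1/4)(|3|² + |-6+1i|² + |-3|² + |-6-1i|²) = (1/4)·92.0000 = 23.0000

Both sides agree, confirming Parseval's theorem.

Σ|x[n]|² = (1/N)Σ|X[k]|² = 23.0000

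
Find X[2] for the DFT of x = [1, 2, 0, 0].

X[2] = Σ(n=0 to 3) x[n] · ω_4^(2n) where ω_4 = e^(-2πi/4)
= (1)·ω_4^0 + (2)·ω_4^2 + (0)·ω_4^4 + (0)·ω_4^6

X[2] = -1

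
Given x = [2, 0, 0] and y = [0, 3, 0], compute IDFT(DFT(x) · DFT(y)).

(x ⊛ y)[n] = Σ(m=0 to 2) x[m] · y[(n-m) mod 3]

Computing each output sample:
(x ⊛ y)[0] = 0
(x ⊛ y)[1] = 6
(x ⊛ y)[2] = 0

x ⊛ y = [0, 6, 0]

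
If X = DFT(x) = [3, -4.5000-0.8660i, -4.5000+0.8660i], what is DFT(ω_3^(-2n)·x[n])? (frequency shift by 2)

Modulation property: DFT(ω_3^(-2n)·x[n]) = X[(k-2) mod 3], so circularly shift X by 2 positions.

X[k-2] = [-4.5000-0.8660i, -4.5000+0.8660i, 3]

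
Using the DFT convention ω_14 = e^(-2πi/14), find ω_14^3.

ω_14^3 = e^(-2πi·3/14)
= cos(-2π·3/14) + i·sin(-2π·3/14)
= cos(-6π/14) + i·sin(-6π/14)

ω_14^3 = cos(-6π/14) + i·sin(-6π/14) = 0.2225-0.9749i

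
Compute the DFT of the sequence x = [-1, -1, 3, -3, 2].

X[k] = Σ(n=0 to 4) x[n] · ω_5^(nk)
where ω_5 = e^(-2πi/5)

Computing each X[k]:
X[0] = 0
X[1] = -0.6910-0.6735i
X[2] = -1.8090+7.4697i
X[3] = -1.8090-7.4697i
X[4] = -0.6910+0.6735i

X = [0, -0.6910-0.6735i, -1.8090+7.4697i, -1.8090-7.4697i, -0.6910+0.6735i]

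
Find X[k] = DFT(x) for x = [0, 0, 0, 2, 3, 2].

X[k] = Σ(n=0 to 5) x[n] · ω_6^(nk)
where ω_6 = e^(-2πi/6)

Computing each X[k]:
X[0] = 7
X[1] = -2.5000+4.3301i
X[2] = -0.5000-0.8660i
X[3] = -1
X[4] = -0.5000+0.8660i
X[5] = -2.5000-4.3301i

X = [7, -2.5000+4.3301i, -0.5000-0.8660i, -1, -0.5000+0.8660i, -2.5000-4.3301i]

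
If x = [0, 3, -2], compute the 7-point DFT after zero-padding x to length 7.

Original 3-point DFT: [1, -0.5000-4.3301i, -0.5000+4.3301i]
Zero-padded 7-point DFT provides frequency interpolation.

DFT_7([x, 0, ...]) = [1, 2.3155-0.3956i, 1.1344-3.7926i, -3.9499-2.8653i, -3.9499+2.8653i, 1.1344+3.7926i, 2.3155+0.3956i]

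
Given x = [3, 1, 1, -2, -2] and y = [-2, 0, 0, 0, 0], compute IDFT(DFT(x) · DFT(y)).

(x ⊛ y)[n] = Σ(m=0 to 4) x[m] · y[(n-m) mod 5]

Computing each output sample:
(x ⊛ y)[0] = -6
(x ⊛ y)[1] = -2
(x ⊛ y)[2] = -2
(x ⊛ y)[3] = 4
(x ⊛ y)[4] = 4

x ⊛ y = [-6, -2, -2, 4, 4]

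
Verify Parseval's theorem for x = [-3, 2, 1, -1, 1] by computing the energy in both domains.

Time domain:
Σ|x[n]|² = |-3|² + |2|² + |1|² + |-1|² + |1|² = 16.0000

Frequency domain:
(1/5)Σ|X[k]|² = (1/5)(|0|² + |-2.0729-2.1266i|² + |-5.4271+1.3143i|² + |-5.4271-1.3143i|² + |-2.0729+2.1266i|²) = (1/5)·80.0000 = 16.0000

Both sides agree, confirming Parseval's theorem.

Σ|x[n]|² = (1/N)Σ|X[k]|² = 16.0000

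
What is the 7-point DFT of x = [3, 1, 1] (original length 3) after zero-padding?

Original 3-point DFT: [5, 2, 2]
Zero-padded 7-point DFT provides frequency interpolation.

DFT_7([x, 0, ...]) = [5, 3.4010-1.7568i, 1.8765-0.5410i, 2.7225+0.3479i, 2.7225-0.3479i, 1.8765+0.5410i, 3.4010+1.7568i]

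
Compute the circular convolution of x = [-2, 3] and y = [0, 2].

(x ⊛ y)[n] = Σ(m=0 to 1) x[m] · y[(n-m) mod 2]

Computing each output sample:
(x ⊛ y)[0] = 6
(x ⊛ y)[1] = -4

x ⊛ y = [6, -4]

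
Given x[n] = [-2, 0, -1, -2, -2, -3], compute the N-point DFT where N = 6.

X[k] = Σ(n=0 to 5) x[n] · ω_6^(nk)
where ω_6 = e^(-2πi/6)

Computing each X[k]:
X[0] = -10
X[1] = -3.4641i
X[2] = -1.0000-1.7321i
X[3] = 0
X[4] = -1.0000+1.7321i
X[5] = 3.4641i

X = [-10, -3.4641i, -1.0000-1.7321i, 0, -1.0000+1.7321i, 3.4641i]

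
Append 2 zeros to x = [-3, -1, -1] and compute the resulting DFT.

Original 3-point DFT: [-5, -2, -2]
Zero-padded 5-point DFT provides frequency interpolation.

DFT_5([x, 0, ...]) = [-5, -2.5000+1.5388i, -2.5000-0.3633i, -2.5000+0.3633i, -2.5000-1.5388i]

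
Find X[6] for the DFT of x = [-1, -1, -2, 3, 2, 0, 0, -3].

X[6] = Σ(n=0 to 7) x[n] · ω_8^(6n) where ω_8 = e^(-2πi/8)
= (-1)·ω_8^0 + (-1)·ω_8^6 + (-2)·ω_8^12 + (3)·ω_8^18 + (2)·ω_8^24 + (0)·ω_8^30 + (0)·ω_8^36 + (-3)·ω_8^42

X[6] = 3-1i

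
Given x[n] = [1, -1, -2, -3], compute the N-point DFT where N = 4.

X[k] = Σ(n=0 to 3) x[n] · ω_4^(nk)
where ω_4 = e^(-2πi/4)

Computing each X[k]:
X[0] = -5
X[1] = 3-2i
X[2] = 3
X[3] = 3+2i

X = [-5, 3-2i, 3, 3+2i]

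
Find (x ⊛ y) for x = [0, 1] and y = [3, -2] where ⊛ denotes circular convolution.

(x ⊛ y)[n] = Σ(m=0 to 1) x[m] · y[(n-m) mod 2]

Computing each output sample:
(x ⊛ y)[0] = -2
(x ⊛ y)[1] = 3

x ⊛ y = [-2, 3]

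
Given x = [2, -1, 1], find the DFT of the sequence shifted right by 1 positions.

Time shift by 1: X_shifted[k] = ω_3^(1k) · X[k]
Shifted x = [1, 2, -1]

DFT(x[n-1]) = [2, 0.5000-2.5981i, 0.5000+2.5981i]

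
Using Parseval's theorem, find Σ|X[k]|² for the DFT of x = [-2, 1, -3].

Parseval: Σ|x[n]|² = (1/N)Σ|X[k]|², so Σ|X[k]|² = N·Σ|x[n]|² = 3·14.0000

Σ|X[k]|² = N·Σ|x[n]|² = 3·14.0000 = 42.0000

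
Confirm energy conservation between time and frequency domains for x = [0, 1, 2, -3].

Time domain:
Σ|x[n]|² = |0|² + |1|² + |2|² + |-3|² = 14.0000

Frequency domain:
(1/4)Σ|X[k]|² = (1/4)(|0|² + |-2-4i|² + |4|² + |-2+4i|²) = (1/4)·56.0000 = 14.0000

Both sides agree, confirming Parseval's theorem.

Σ|x[n]|² = (1/N)Σ|X[k]|² = 14.0000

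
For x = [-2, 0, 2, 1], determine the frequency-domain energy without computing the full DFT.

Parseval: Σ|x[n]|² = (1/N)Σ|X[k]|², so Σ|X[k]|² = N·Σ|x[n]|² = 4·9.0000

Σ|X[k]|² = N·Σ|x[n]|² = 4·9.0000 = 36.0000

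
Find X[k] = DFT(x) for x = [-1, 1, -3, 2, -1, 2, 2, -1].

X[k] = Σ(n=0 to 7) x[n] · ω_8^(nk)
where ω_8 = e^(-2πi/8)

Computing each X[k]:
X[0] = 1
X[1] = -2.8284+3.5858i
X[2] = -1-2i
X[3] = 2.8284-6.4142i
X[4] = -7
X[5] = 2.8284+6.4142i
X[6] = -1+2i
X[7] = -2.8284-3.5858i

X = [1, -2.8284+3.5858i, -1-2i, 2.8284-6.4142i, -7, 2.8284+6.4142i, -1+2i, -2.8284-3.5858i]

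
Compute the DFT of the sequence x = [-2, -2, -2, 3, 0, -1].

X[k] = Σ(n=0 to 5) x[n] · ω_6^(nk)
where ω_6 = e^(-2πi/6)

Computing each X[k]:
X[0] = -4
X[1] = -5.5000+2.5981i
X[2] = 3.5000-0.8660i
X[3] = -4
X[4] = 3.5000+0.8660i
X[5] = -5.5000-2.5981i

X = [-4, -5.5000+2.5981i, 3.5000-0.8660i, -4, 3.5000+0.8660i, -5.5000-2.5981i]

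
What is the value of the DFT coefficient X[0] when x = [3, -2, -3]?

X[0] = Σ(n=0 to 2) x[n] · ω_3^0 = Σ x[n]
= (3) + (-2) + (-3)

X[0] = -2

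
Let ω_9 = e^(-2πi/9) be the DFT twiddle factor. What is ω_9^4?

ω_9^4 = e^(-2πi·4/9)
= cos(-2π·4/9) + i·sin(-2π·4/9)
= cos(-8π/9) + i·sin(-8π/9)

ω_9^4 = cos(-8π/9) + i·sin(-8π/9) = -0.9397-0.3420i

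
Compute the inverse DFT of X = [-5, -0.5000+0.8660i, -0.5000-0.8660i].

x[n] = (1/3) Σ(k=0 to 2) X[k] · e^(2πikn/3)

Computing each x[n]:
x[0] = -2
x[1] = -2
x[2] = -1

x = [-2, -2, -1]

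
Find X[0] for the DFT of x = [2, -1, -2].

X[0] = Σ(n=0 to 2) x[n] · ω_3^0 = Σ x[n]
= (2) + (-1) + (-2)

X[0] = -1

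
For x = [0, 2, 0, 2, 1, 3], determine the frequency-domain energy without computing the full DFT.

Parseval: Σ|x[n]|² = (1/N)Σ|X[k]|², so Σ|X[k]|² = N·Σ|x[n]|² = 6·18.0000

Σ|X[k]|² = N·Σ|x[n]|² = 6·18.0000 = 108.0000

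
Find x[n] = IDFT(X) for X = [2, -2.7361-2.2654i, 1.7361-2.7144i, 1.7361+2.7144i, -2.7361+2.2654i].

x[n] = (1/5) Σ(k=0 to 4) X[k] · e^(2πikn/5)

Computing each x[n]:
x[0] = 0
x[1] = 1
x[2] = 1
x[3] = 2
x[4] = -2

x = [0, 1, 1, 2, -2]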